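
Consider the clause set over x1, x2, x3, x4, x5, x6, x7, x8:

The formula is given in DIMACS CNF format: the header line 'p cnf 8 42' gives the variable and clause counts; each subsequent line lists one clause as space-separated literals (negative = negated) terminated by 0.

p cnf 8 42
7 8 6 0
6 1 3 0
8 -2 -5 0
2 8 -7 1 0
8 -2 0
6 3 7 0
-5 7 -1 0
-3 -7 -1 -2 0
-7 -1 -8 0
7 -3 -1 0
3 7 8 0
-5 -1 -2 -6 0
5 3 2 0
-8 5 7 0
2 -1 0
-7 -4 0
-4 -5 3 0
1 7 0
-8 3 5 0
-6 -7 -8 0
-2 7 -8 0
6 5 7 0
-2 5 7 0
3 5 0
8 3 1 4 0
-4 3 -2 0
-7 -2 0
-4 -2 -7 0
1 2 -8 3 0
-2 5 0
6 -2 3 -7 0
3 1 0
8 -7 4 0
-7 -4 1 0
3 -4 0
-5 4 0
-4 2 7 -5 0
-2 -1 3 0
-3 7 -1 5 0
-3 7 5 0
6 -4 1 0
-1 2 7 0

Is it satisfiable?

Case x8 = True:
Case x7 = True:
From the singleton clause (¬x1), x1 = False.
From the singleton clause (¬x4), x4 = False.
From the singleton clause (¬x6), x6 = False.
From the singleton clause (x3), x3 = True.
From the singleton clause (¬x2), x2 = False.
From the singleton clause (¬x5), x5 = False.
All clauses are satisfied.
A satisfying assignment: x1=False, x2=False, x3=True, x4=False, x5=False, x6=False, x7=True, x8=True.

Satisfiable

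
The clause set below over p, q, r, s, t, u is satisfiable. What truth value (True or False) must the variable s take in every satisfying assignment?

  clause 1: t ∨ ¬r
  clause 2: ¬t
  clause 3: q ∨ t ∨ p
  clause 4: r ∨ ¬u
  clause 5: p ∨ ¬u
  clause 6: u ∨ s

Suppose s = False.
(¬t) alone gives t = False.
(¬r) alone gives r = False.
(¬u) alone gives u = False.
That conflicts with the unit clause (u).
So every satisfying assignment has s = True.

True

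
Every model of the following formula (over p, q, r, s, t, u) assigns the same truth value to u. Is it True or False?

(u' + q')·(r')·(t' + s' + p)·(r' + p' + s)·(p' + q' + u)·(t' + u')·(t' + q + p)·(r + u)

Suppose u = 0.
(r') alone gives r = 0.
But (r) is also a unit clause — contradiction.
So every satisfying assignment has u = True.

True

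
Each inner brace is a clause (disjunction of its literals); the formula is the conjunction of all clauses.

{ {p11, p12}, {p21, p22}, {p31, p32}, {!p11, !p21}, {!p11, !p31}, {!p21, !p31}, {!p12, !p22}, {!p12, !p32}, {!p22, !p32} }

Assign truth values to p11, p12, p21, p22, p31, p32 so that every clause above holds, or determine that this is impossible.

Branch on p11: set p11 = true.
The clause (!p21) is unit, so p21 = false.
The clause (p22) is unit, so p22 = true.
The clause (!p31) is unit, so p31 = false.
The clause (p32) is unit, so p32 = true.
Now (!p32) is unsatisfied and unit — conflict.
Undo p11 and try p11 = false.
The clause (p12) is unit, so p12 = true.
The clause (!p22) is unit, so p22 = false.
The clause (p21) is unit, so p21 = true.
The clause (!p31) is unit, so p31 = false.
The clause (p32) is unit, so p32 = true.
Now (!p32) is unsatisfied and unit — conflict.
Both values of p11 lead to a conflict.

UNSATISFIABLE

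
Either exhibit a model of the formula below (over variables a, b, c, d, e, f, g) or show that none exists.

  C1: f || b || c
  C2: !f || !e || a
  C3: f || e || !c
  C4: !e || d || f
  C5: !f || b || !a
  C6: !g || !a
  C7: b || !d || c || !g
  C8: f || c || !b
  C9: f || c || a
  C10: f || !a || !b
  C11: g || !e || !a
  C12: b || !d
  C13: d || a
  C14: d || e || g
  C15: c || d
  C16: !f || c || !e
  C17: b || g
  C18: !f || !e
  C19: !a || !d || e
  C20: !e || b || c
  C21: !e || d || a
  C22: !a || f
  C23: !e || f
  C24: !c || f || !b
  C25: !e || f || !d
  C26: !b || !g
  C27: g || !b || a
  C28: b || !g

UNSATISFIABLE

Suppose g = false.
From the singleton clause (b), b = true.
From the singleton clause (a), a = true.
From the singleton clause (f), f = true.
From the singleton clause (!e), e = false.
From the singleton clause (d), d = true.
That conflicts with the unit clause (!d).
Backtrack on g: now try g = true.
From the singleton clause (!a), a = false.
From the singleton clause (d), d = true.
From the singleton clause (b), b = true.
That conflicts with the unit clause (!b).
Both values of g lead to a conflict.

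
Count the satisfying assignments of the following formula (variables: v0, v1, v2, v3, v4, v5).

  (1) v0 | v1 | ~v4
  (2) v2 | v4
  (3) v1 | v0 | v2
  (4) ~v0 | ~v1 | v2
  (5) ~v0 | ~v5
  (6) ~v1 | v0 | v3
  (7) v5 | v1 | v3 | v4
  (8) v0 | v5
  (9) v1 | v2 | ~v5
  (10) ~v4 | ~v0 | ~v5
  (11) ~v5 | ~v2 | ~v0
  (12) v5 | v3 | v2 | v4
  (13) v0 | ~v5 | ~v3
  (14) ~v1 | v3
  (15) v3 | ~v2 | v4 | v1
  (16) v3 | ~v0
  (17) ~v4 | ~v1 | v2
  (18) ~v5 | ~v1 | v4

5

There are 2^6 = 64 truth assignments over (v0, v1, v2, v3, v4, v5).
Split on v5. With v5 = 1, the clauses containing v5 are satisfied and ~v5 drops from the rest; 0 of the 2^5 = 32 assignments to the other variables satisfy what remains.
With v5 = 0, by the same count on the reduced clause set, 5 assignments work.
(One model: v0=T, v1=F, v2=F, v3=T, v4=T, v5=F.)
Total: 0 + 5 = 5.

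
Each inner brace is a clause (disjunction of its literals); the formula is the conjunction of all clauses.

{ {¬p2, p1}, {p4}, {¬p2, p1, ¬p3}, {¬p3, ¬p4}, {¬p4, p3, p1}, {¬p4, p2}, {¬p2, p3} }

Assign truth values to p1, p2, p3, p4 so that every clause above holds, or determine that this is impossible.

UNSATISFIABLE

The clause (p4) is unit, so p4 = True.
The clause (¬p3) is unit, so p3 = False.
The clause (p1) is unit, so p1 = True.
The clause (p2) is unit, so p2 = True.
But (¬p2) is also a unit clause — contradiction.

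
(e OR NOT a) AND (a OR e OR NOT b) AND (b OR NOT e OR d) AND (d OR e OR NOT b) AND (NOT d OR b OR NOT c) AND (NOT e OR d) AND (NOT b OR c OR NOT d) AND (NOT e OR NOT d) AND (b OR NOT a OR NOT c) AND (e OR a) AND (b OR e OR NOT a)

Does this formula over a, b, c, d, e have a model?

Try e = true.
From the singleton clause (d), d = true.
But (NOT d) is also a unit clause — contradiction.
Undo e and try e = false.
From the singleton clause (NOT a), a = false.
But (a) is also a unit clause — contradiction.
Either choice for e ends in contradiction.
No assignment satisfies every clause.

No, unsatisfiable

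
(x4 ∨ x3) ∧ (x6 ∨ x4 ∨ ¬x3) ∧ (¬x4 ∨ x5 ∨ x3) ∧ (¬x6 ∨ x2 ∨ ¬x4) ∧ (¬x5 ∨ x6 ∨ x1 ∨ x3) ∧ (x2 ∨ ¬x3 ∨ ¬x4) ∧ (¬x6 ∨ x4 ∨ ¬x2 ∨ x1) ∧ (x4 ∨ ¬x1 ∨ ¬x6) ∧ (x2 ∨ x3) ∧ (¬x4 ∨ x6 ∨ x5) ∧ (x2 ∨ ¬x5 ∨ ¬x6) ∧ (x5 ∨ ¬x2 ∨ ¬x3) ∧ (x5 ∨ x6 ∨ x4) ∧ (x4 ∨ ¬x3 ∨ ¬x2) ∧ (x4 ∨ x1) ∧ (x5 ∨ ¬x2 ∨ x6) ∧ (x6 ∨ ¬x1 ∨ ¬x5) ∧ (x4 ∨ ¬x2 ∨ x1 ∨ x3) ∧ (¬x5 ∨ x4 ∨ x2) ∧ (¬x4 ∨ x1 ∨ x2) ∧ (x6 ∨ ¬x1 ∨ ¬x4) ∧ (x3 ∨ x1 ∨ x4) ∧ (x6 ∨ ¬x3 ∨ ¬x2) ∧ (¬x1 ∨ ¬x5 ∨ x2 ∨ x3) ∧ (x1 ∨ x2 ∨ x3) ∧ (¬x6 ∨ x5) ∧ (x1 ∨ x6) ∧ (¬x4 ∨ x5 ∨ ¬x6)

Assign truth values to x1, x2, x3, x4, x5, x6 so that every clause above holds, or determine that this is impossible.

Case x4 = True:
Case x5 = True:
Case x6 = True:
Unit clause (x2) forces x2 = True.
No clause remains; x1, x3 are free.

x1=True, x2=True, x3=True, x4=True, x5=True, x6=True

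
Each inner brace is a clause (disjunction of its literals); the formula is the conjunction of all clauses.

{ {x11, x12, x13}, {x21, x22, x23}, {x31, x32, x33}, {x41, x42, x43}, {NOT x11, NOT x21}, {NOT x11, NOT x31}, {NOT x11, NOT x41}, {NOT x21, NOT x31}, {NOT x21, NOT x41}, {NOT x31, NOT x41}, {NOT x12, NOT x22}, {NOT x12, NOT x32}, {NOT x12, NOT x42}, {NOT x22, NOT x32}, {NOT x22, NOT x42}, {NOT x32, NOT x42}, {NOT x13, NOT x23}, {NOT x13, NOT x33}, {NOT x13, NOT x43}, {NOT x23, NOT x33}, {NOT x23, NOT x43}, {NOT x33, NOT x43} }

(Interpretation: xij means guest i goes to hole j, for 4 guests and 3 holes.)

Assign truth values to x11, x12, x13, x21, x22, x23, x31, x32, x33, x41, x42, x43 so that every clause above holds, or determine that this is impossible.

UNSATISFIABLE

Try x11 = false.
Try x12 = true.
The clause (NOT x22) is unit, so x22 = false.
The clause (NOT x32) is unit, so x32 = false.
The clause (NOT x42) is unit, so x42 = false.
Try x21 = true.
The clause (NOT x31) is unit, so x31 = false.
The clause (x33) is unit, so x33 = true.
The clause (NOT x41) is unit, so x41 = false.
The clause (x43) is unit, so x43 = true.
But (NOT x43) is also a unit clause — contradiction.
So x21 must be the other value — set x21 = false.
The clause (x23) is unit, so x23 = true.
The clause (NOT x13) is unit, so x13 = false.
The clause (NOT x33) is unit, so x33 = false.
The clause (x31) is unit, so x31 = true.
The clause (NOT x41) is unit, so x41 = false.
The clause (x43) is unit, so x43 = true.
But (NOT x43) is also a unit clause — contradiction.
Either choice for x21 ends in contradiction.
So x12 must be the other value — set x12 = false.
The clause (x13) is unit, so x13 = true.
The clause (NOT x23) is unit, so x23 = false.
The clause (NOT x33) is unit, so x33 = false.
The clause (NOT x43) is unit, so x43 = false.
Try x21 = true.
The clause (NOT x31) is unit, so x31 = false.
The clause (x32) is unit, so x32 = true.
The clause (NOT x41) is unit, so x41 = false.
The clause (x42) is unit, so x42 = true.
But (NOT x42) is also a unit clause — contradiction.
So x21 must be the other value — set x21 = false.
The clause (x22) is unit, so x22 = true.
The clause (NOT x32) is unit, so x32 = false.
The clause (x31) is unit, so x31 = true.
The clause (NOT x41) is unit, so x41 = false.
The clause (x42) is unit, so x42 = true.
But (NOT x42) is also a unit clause — contradiction.
Either choice for x21 ends in contradiction.
Either choice for x12 ends in contradiction.
So x11 must be the other value — set x11 = true.
The clause (NOT x21) is unit, so x21 = false.
The clause (NOT x31) is unit, so x31 = false.
The clause (NOT x41) is unit, so x41 = false.
Try x22 = true.
The clause (NOT x12) is unit, so x12 = false.
The clause (NOT x32) is unit, so x32 = false.
The clause (x33) is unit, so x33 = true.
The clause (NOT x42) is unit, so x42 = false.
The clause (x43) is unit, so x43 = true.
But (NOT x43) is also a unit clause — contradiction.
So x22 must be the other value — set x22 = false.
The clause (x23) is unit, so x23 = true.
The clause (NOT x13) is unit, so x13 = false.
The clause (NOT x33) is unit, so x33 = false.
The clause (x32) is unit, so x32 = true.
The clause (NOT x12) is unit, so x12 = false.
The clause (NOT x42) is unit, so x42 = false.
The clause (x43) is unit, so x43 = true.
But (NOT x43) is also a unit clause — contradiction.
Either choice for x22 ends in contradiction.
Either choice for x11 ends in contradiction.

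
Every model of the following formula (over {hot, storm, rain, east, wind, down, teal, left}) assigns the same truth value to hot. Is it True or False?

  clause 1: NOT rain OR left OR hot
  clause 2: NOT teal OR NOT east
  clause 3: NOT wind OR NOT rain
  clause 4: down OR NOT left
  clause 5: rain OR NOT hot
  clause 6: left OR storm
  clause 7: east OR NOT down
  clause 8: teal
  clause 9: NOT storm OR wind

False

Suppose hot = true.
The clause (rain) is unit, so rain = true.
The clause (NOT wind) is unit, so wind = false.
The clause (teal) is unit, so teal = true.
The clause (NOT east) is unit, so east = false.
The clause (NOT down) is unit, so down = false.
The clause (NOT left) is unit, so left = false.
The clause (storm) is unit, so storm = true.
Now (NOT storm) is unsatisfied and unit — conflict.
So every satisfying assignment has hot = False.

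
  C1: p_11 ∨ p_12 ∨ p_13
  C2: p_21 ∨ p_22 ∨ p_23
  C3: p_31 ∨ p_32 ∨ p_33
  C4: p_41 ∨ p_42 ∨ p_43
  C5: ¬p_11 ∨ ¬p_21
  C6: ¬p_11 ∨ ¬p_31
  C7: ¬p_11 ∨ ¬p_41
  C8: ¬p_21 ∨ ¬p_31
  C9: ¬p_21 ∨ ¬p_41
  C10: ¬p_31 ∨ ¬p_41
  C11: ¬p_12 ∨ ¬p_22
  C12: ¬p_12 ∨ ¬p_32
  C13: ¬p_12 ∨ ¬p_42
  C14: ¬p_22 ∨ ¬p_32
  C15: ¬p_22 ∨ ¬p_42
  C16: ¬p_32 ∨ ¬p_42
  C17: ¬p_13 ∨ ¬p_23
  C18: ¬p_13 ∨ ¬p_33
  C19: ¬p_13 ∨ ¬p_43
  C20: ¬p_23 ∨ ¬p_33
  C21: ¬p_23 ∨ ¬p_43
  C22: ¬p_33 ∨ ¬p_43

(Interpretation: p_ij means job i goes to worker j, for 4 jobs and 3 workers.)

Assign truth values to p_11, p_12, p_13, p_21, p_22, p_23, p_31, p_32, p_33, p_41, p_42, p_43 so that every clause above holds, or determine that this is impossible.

Branch on p_11: set p_11 = False.
Branch on p_12: set p_12 = True.
The clause (¬p_22) is unit, so p_22 = False.
The clause (¬p_32) is unit, so p_32 = False.
The clause (¬p_42) is unit, so p_42 = False.
Branch on p_21: set p_21 = True.
The clause (¬p_31) is unit, so p_31 = False.
The clause (p_33) is unit, so p_33 = True.
The clause (¬p_41) is unit, so p_41 = False.
The clause (p_43) is unit, so p_43 = True.
But (¬p_43) is also a unit clause — contradiction.
So p_21 must be the other value — set p_21 = False.
The clause (p_23) is unit, so p_23 = True.
The clause (¬p_13) is unit, so p_13 = False.
The clause (¬p_33) is unit, so p_33 = False.
The clause (p_31) is unit, so p_31 = True.
The clause (¬p_41) is unit, so p_41 = False.
The clause (p_43) is unit, so p_43 = True.
But (¬p_43) is also a unit clause — contradiction.
Neither p_21 = True nor p_21 = False works.
So p_12 must be the other value — set p_12 = False.
The clause (p_13) is unit, so p_13 = True.
The clause (¬p_23) is unit, so p_23 = False.
The clause (¬p_33) is unit, so p_33 = False.
The clause (¬p_43) is unit, so p_43 = False.
Branch on p_21: set p_21 = True.
The clause (¬p_31) is unit, so p_31 = False.
The clause (p_32) is unit, so p_32 = True.
The clause (¬p_41) is unit, so p_41 = False.
The clause (p_42) is unit, so p_42 = True.
But (¬p_42) is also a unit clause — contradiction.
So p_21 must be the other value — set p_21 = False.
The clause (p_22) is unit, so p_22 = True.
The clause (¬p_32) is unit, so p_32 = False.
The clause (p_31) is unit, so p_31 = True.
The clause (¬p_41) is unit, so p_41 = False.
The clause (p_42) is unit, so p_42 = True.
But (¬p_42) is also a unit clause — contradiction.
Neither p_21 = True nor p_21 = False works.
Neither p_12 = True nor p_12 = False works.
So p_11 must be the other value — set p_11 = True.
The clause (¬p_21) is unit, so p_21 = False.
The clause (¬p_31) is unit, so p_31 = False.
The clause (¬p_41) is unit, so p_41 = False.
Branch on p_22: set p_22 = True.
The clause (¬p_12) is unit, so p_12 = False.
The clause (¬p_32) is unit, so p_32 = False.
The clause (p_33) is unit, so p_33 = True.
The clause (¬p_42) is unit, so p_42 = False.
The clause (p_43) is unit, so p_43 = True.
But (¬p_43) is also a unit clause — contradiction.
So p_22 must be the other value — set p_22 = False.
The clause (p_23) is unit, so p_23 = True.
The clause (¬p_13) is unit, so p_13 = False.
The clause (¬p_33) is unit, so p_33 = False.
The clause (p_32) is unit, so p_32 = True.
The clause (¬p_12) is unit, so p_12 = False.
The clause (¬p_42) is unit, so p_42 = False.
The clause (p_43) is unit, so p_43 = True.
But (¬p_43) is also a unit clause — contradiction.
Neither p_22 = True nor p_22 = False works.
Neither p_11 = True nor p_11 = False works.

UNSATISFIABLE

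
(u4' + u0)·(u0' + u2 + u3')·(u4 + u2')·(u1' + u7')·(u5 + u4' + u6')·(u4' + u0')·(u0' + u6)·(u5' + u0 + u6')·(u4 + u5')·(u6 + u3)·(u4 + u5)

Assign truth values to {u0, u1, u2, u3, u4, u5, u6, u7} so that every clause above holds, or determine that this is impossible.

Try u4 = 0.
The clause (u2') is unit, so u2 = 0.
The clause (u5') is unit, so u5 = 0.
That conflicts with the unit clause (u5).
Undo u4 and try u4 = 1.
The clause (u0) is unit, so u0 = 1.
That conflicts with the unit clause (u0').
Either choice for u4 ends in contradiction.

UNSATISFIABLE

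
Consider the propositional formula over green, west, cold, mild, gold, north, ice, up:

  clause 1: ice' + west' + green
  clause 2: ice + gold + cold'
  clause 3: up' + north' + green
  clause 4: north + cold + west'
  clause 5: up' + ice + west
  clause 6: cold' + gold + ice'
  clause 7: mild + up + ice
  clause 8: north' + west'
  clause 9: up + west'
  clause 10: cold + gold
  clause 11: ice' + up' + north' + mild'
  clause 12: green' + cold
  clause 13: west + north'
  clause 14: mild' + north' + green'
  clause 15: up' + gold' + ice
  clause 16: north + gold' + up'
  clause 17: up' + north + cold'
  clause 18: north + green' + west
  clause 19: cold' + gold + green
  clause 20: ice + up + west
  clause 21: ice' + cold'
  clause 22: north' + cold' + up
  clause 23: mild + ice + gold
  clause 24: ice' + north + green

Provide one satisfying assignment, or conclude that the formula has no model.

UNSATISFIABLE

Branch on north: set north = 0.
Branch on cold: set cold = 1.
From the singleton clause (up'), up = 0.
From the singleton clause (west'), west = 0.
From the singleton clause (green'), green = 0.
From the singleton clause (gold), gold = 1.
From the singleton clause (ice), ice = 1.
But (ice') is also a unit clause — contradiction.
That branch fails; take cold = 0 instead.
From the singleton clause (west'), west = 0.
From the singleton clause (gold), gold = 1.
From the singleton clause (green'), green = 0.
From the singleton clause (up'), up = 0.
From the singleton clause (ice), ice = 1.
But (ice') is also a unit clause — contradiction.
Neither cold = 1 nor cold = 0 works.
That branch fails; take north = 1 instead.
From the singleton clause (west'), west = 0.
But (west) is also a unit clause — contradiction.
Neither north = 1 nor north = 0 works.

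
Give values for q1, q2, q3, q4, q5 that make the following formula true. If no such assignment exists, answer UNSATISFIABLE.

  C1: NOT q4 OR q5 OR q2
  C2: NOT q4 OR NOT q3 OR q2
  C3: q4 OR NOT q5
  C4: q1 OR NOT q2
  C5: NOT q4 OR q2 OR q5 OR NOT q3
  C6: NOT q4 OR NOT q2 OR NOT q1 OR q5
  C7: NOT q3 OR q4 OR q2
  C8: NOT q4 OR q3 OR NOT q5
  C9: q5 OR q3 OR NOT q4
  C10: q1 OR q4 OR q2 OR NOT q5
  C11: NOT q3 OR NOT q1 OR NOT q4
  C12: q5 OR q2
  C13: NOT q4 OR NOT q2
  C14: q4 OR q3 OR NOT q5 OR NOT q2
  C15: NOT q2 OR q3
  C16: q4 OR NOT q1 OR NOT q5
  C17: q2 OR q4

Branch on q4: set q4 = false.
From the singleton clause (NOT q5), q5 = false.
From the singleton clause (q2), q2 = true.
From the singleton clause (q1), q1 = true.
From the singleton clause (q3), q3 = true.
Every clause now holds.

q1=true,  q2=true,  q3=true,  q4=false,  q5=false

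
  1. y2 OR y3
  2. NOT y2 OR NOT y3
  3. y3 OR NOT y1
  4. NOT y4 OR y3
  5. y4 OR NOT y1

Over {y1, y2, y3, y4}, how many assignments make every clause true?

4

There are 2^4 = 16 truth assignments over (y1, y2, y3, y4).
Check each against the 5 clauses (columns in the order y1, y2, y3, y4):
  F F F F  ✗ fails (y2 OR y3)
  F F F T  ✗ fails (y2 OR y3)
  F F T F  ✓ satisfies all
  F F T T  ✓ satisfies all
  F T F F  ✓ satisfies all
  F T F T  ✗ fails (NOT y4 OR y3)
  F T T F  ✗ fails (NOT y2 OR NOT y3)
  F T T T  ✗ fails (NOT y2 OR NOT y3)
  T F F F  ✗ fails (y2 OR y3)
  T F F T  ✗ fails (y2 OR y3)
  T F T F  ✗ fails (y4 OR NOT y1)
  T F T T  ✓ satisfies all
  T T F F  ✗ fails (y3 OR NOT y1)
  T T F T  ✗ fails (y3 OR NOT y1)
  T T T F  ✗ fails (NOT y2 OR NOT y3)
  T T T T  ✗ fails (NOT y2 OR NOT y3)
4 of the 16 rows are models.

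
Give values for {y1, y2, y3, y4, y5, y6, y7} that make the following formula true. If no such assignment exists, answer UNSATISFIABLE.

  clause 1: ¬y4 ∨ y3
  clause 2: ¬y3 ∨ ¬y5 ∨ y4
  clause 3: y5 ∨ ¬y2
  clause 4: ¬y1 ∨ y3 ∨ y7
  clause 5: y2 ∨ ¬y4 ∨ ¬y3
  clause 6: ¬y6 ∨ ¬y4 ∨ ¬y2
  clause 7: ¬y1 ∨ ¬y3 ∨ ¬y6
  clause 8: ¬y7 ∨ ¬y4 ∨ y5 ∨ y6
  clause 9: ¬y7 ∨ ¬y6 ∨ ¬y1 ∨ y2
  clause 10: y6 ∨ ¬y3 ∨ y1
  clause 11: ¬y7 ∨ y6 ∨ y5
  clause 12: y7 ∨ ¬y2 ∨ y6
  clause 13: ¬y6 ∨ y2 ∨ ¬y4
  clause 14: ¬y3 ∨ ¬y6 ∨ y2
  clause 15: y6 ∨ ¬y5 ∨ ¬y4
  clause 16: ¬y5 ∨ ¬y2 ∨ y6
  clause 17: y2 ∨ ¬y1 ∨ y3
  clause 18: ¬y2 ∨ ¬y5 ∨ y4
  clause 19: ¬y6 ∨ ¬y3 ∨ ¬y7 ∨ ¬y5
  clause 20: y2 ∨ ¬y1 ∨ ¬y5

Case y4 = False:
Case y3 = False:
Case y5 = True:
The clause (¬y2) is unit, so y2 = False.
The clause (¬y1) is unit, so y1 = False.
No clause remains; y6, y7 are free.

y1=False,  y2=False,  y3=False,  y4=False,  y5=True,  y6=True,  y7=True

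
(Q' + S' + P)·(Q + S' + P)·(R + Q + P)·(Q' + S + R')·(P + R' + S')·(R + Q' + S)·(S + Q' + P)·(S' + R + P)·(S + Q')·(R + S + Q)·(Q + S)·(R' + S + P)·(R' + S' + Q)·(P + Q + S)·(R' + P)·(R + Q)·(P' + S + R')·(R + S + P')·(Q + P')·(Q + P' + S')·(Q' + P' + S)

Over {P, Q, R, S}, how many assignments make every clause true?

2

There are 2^4 = 16 truth assignments over (P, Q, R, S).
Check each against the 21 clauses (columns in the order P, Q, R, S):
  F F F F  ✗ fails (R + Q + P)
  F F F T  ✗ fails (Q + S' + P)
  F F T F  ✗ fails (Q + S)
  F F T T  ✗ fails (Q + S' + P)
  F T F F  ✗ fails (R + Q' + S)
  F T F T  ✗ fails (Q' + S' + P)
  F T T F  ✗ fails (Q' + S + R')
  F T T T  ✗ fails (Q' + S' + P)
  T F F F  ✗ fails (R + S + Q)
  T F F T  ✗ fails (R + Q)
  T F T F  ✗ fails (Q + S)
  T F T T  ✗ fails (R' + S' + Q)
  T T F F  ✗ fails (R + Q' + S)
  T T F T  ✓ satisfies all
  T T T F  ✗ fails (Q' + S + R')
  T T T T  ✓ satisfies all
2 of the 16 rows are models.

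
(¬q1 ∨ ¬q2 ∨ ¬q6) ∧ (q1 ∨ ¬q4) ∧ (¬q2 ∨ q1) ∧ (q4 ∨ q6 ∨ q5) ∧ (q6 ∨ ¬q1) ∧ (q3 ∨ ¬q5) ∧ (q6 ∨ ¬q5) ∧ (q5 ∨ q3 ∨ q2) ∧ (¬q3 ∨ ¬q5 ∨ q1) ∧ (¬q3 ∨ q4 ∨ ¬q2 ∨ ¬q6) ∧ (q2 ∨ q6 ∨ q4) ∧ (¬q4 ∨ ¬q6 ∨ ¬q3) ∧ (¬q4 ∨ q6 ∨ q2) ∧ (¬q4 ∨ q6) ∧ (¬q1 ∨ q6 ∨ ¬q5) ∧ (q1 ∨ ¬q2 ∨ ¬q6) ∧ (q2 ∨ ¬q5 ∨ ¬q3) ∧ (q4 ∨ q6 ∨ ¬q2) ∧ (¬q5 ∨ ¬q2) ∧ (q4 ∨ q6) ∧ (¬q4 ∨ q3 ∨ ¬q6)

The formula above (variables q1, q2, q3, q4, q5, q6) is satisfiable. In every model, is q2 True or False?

Suppose q2 = True.
Unit clause (q1) forces q1 = True.
Unit clause (¬q6) forces q6 = False.
Now (q6) is unsatisfied and unit — conflict.
So every satisfying assignment has q2 = False.

False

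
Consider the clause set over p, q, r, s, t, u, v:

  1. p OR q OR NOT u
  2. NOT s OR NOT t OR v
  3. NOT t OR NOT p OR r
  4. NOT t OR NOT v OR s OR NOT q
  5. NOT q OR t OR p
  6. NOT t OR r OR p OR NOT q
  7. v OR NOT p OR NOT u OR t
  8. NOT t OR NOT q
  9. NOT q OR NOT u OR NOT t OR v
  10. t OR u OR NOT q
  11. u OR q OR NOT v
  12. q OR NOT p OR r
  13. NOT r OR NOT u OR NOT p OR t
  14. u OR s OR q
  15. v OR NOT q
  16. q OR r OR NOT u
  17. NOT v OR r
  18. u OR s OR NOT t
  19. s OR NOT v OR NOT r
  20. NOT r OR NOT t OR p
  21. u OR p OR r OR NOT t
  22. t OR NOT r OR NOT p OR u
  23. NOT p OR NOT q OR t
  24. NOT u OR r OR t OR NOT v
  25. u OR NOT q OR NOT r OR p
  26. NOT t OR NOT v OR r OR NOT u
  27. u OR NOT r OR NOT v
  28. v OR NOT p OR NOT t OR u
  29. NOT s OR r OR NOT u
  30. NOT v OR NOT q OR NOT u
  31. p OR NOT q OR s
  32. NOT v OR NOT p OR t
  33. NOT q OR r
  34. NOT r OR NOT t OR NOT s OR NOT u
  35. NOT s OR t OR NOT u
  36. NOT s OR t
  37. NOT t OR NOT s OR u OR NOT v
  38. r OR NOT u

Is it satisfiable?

Branch on t: set t = true.
The clause (NOT q) is unit, so q = false.
Branch on p: set p = true.
The clause (r) is unit, so r = true.
Branch on s: set s = false.
The clause (u) is unit, so u = true.
The clause (NOT v) is unit, so v = false.
This assignment satisfies each clause.
A satisfying assignment: p=true, q=false, r=true, s=false, t=true, u=true, v=false.

Yes, satisfiable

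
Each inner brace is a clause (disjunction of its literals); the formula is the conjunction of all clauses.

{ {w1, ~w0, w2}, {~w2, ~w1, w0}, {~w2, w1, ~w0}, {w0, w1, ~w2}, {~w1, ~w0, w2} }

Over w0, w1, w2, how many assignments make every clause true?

There are 2^3 = 8 truth assignments over (w0, w1, w2).
Check each against the 5 clauses (columns in the order w0, w1, w2):
  F F F  ✓ satisfies all
  F F T  ✗ fails (w0 | w1 | ~w2)
  F T F  ✓ satisfies all
  F T T  ✗ fails (~w2 | ~w1 | w0)
  T F F  ✗ fails (w1 | ~w0 | w2)
  T F T  ✗ fails (~w2 | w1 | ~w0)
  T T F  ✗ fails (~w1 | ~w0 | w2)
  T T T  ✓ satisfies all
3 of the 8 rows are models.

3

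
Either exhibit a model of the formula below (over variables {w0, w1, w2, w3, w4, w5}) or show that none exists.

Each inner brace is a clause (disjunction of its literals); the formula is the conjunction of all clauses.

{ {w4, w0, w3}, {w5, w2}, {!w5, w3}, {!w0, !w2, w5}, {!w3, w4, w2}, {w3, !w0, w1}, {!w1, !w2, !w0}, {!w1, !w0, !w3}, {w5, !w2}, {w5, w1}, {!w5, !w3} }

Case w5 = true:
From the singleton clause (w3), w3 = true.
But (!w3) is also a unit clause — contradiction.
Backtrack on w5: now try w5 = false.
From the singleton clause (w2), w2 = true.
But (!w2) is also a unit clause — contradiction.
Either choice for w5 ends in contradiction.

UNSATISFIABLE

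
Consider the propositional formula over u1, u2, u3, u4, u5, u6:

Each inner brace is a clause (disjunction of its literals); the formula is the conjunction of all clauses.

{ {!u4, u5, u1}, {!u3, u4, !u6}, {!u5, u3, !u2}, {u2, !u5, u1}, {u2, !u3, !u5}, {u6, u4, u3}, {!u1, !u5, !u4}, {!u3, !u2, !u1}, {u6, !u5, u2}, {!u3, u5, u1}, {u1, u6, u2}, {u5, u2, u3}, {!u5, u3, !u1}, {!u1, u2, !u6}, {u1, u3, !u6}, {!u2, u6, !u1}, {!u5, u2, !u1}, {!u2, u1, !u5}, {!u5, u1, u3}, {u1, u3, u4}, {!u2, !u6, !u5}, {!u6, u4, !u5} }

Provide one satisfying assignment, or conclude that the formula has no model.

u1: true; u2: true; u3: false; u4: true; u5: false; u6: true

Suppose u4 = true.
Suppose u5 = false.
From the singleton clause (u1), u1 = true.
Suppose u3 = false.
From the singleton clause (u2), u2 = true.
From the singleton clause (u6), u6 = true.
This assignment satisfies each clause.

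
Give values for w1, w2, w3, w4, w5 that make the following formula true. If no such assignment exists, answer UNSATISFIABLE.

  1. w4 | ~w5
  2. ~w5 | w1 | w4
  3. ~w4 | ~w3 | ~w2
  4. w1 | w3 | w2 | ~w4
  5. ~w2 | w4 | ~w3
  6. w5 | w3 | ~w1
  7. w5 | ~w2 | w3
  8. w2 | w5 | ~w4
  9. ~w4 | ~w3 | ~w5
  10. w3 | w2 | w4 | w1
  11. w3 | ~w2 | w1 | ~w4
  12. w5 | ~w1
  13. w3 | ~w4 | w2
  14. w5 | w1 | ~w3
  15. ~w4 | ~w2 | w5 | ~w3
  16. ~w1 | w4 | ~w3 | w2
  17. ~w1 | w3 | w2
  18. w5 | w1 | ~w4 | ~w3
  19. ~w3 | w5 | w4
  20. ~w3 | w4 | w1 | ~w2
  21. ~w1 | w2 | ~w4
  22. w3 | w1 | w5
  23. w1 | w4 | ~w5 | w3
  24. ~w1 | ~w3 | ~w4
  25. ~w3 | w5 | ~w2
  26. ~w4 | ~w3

w1: 1; w2: 1; w3: 0; w4: 1; w5: 1

Try w4 = 1.
(~w3) alone gives w3 = 0.
(w2) alone gives w2 = 1.
(w5) alone gives w5 = 1.
(w1) alone gives w1 = 1.
This assignment satisfies each clause.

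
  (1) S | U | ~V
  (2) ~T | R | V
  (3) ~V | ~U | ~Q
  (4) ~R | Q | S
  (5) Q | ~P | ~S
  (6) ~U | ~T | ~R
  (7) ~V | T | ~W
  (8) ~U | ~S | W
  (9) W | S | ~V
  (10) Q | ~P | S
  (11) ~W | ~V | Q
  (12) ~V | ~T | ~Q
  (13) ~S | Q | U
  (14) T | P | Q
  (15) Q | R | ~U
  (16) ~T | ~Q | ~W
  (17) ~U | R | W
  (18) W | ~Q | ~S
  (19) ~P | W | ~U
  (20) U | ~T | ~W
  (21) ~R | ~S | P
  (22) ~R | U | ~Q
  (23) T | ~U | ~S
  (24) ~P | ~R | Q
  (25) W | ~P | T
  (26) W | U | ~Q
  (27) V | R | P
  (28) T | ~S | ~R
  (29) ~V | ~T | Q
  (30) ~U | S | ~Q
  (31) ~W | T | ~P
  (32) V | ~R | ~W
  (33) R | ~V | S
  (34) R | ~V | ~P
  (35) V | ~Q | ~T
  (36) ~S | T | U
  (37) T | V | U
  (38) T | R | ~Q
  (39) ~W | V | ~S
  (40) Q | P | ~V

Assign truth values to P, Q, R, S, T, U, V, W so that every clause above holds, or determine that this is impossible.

UNSATISFIABLE

Branch on S: set S = 1.
Branch on Q: set Q = 1.
The clause (W) is unit, so W = 1.
The clause (~T) is unit, so T = 0.
The clause (~V) is unit, so V = 0.
But (V) is also a unit clause — contradiction.
So Q must be the other value — set Q = 0.
The clause (~P) is unit, so P = 0.
The clause (U) is unit, so U = 1.
The clause (W) is unit, so W = 1.
The clause (~V) is unit, so V = 0.
But (V) is also a unit clause — contradiction.
Neither Q = 1 nor Q = 0 works.
So S must be the other value — set S = 0.
Branch on U: set U = 1.
The clause (~Q) is unit, so Q = 0.
The clause (~R) is unit, so R = 0.
But (R) is also a unit clause — contradiction.
So U must be the other value — set U = 0.
The clause (~V) is unit, so V = 0.
The clause (T) is unit, so T = 1.
The clause (R) is unit, so R = 1.
The clause (Q) is unit, so Q = 1.
But (~Q) is also a unit clause — contradiction.
Neither U = 1 nor U = 0 works.
Neither S = 1 nor S = 0 works.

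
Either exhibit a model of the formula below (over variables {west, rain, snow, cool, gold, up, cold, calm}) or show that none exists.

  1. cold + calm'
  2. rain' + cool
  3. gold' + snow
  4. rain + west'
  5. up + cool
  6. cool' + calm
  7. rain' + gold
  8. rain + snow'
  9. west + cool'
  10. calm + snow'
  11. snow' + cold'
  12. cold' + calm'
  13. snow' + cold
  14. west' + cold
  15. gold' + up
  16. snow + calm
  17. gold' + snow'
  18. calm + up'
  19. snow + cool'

UNSATISFIABLE

Suppose cold = 1.
The clause (snow') is unit, so snow = 0.
The clause (gold') is unit, so gold = 0.
The clause (rain') is unit, so rain = 0.
The clause (west') is unit, so west = 0.
The clause (cool') is unit, so cool = 0.
The clause (up) is unit, so up = 1.
The clause (calm') is unit, so calm = 0.
Now (calm) is unsatisfied and unit — conflict.
That branch fails; take cold = 0 instead.
The clause (calm') is unit, so calm = 0.
The clause (cool') is unit, so cool = 0.
The clause (rain') is unit, so rain = 0.
The clause (west') is unit, so west = 0.
The clause (up) is unit, so up = 1.
Now (up') is unsatisfied and unit — conflict.
Both values of cold lead to a conflict.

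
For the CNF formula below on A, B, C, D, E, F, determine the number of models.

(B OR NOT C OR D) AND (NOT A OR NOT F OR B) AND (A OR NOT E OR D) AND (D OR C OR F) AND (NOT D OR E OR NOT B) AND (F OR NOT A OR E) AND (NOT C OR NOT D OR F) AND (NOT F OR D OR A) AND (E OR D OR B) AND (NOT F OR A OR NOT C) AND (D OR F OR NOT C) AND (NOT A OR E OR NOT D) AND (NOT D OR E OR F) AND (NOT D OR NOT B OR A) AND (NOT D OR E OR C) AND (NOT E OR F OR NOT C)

There are 2^6 = 64 truth assignments over (A, B, C, D, E, F).
Split on B. With B = true, the clauses containing B are satisfied and NOT B drops from the rest; 7 of the 2^5 = 32 assignments to the other variables satisfy what remains.
With B = false, by the same count on the reduced clause set, 3 assignments work.
Total: 7 + 3 = 10.

10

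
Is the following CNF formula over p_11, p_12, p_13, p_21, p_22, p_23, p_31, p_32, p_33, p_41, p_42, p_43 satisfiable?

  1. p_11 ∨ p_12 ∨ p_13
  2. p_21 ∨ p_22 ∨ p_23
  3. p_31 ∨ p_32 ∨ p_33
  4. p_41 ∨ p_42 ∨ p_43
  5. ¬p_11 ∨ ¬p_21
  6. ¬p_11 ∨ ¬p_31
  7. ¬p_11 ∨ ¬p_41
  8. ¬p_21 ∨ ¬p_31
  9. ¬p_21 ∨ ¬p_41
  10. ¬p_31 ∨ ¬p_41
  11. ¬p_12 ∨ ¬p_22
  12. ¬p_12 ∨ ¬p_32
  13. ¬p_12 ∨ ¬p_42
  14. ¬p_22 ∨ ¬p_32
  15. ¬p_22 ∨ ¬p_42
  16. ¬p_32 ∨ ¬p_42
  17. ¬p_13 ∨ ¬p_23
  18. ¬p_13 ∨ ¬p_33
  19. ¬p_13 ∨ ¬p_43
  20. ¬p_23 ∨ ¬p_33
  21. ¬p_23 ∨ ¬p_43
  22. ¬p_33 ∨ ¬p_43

Suppose p_11 = False.
Suppose p_12 = True.
(¬p_22) alone gives p_22 = False.
(¬p_32) alone gives p_32 = False.
(¬p_42) alone gives p_42 = False.
Suppose p_21 = True.
(¬p_31) alone gives p_31 = False.
(p_33) alone gives p_33 = True.
(¬p_41) alone gives p_41 = False.
(p_43) alone gives p_43 = True.
That conflicts with the unit clause (¬p_43).
Undo p_21 and try p_21 = False.
(p_23) alone gives p_23 = True.
(¬p_13) alone gives p_13 = False.
(¬p_33) alone gives p_33 = False.
(p_31) alone gives p_31 = True.
(¬p_41) alone gives p_41 = False.
(p_43) alone gives p_43 = True.
That conflicts with the unit clause (¬p_43).
Both values of p_21 lead to a conflict.
Undo p_12 and try p_12 = False.
(p_13) alone gives p_13 = True.
(¬p_23) alone gives p_23 = False.
(¬p_33) alone gives p_33 = False.
(¬p_43) alone gives p_43 = False.
Suppose p_21 = True.
(¬p_31) alone gives p_31 = False.
(p_32) alone gives p_32 = True.
(¬p_41) alone gives p_41 = False.
(p_42) alone gives p_42 = True.
That conflicts with the unit clause (¬p_42).
Undo p_21 and try p_21 = False.
(p_22) alone gives p_22 = True.
(¬p_32) alone gives p_32 = False.
(p_31) alone gives p_31 = True.
(¬p_41) alone gives p_41 = False.
(p_42) alone gives p_42 = True.
That conflicts with the unit clause (¬p_42).
Both values of p_21 lead to a conflict.
Both values of p_12 lead to a conflict.
Undo p_11 and try p_11 = True.
(¬p_21) alone gives p_21 = False.
(¬p_31) alone gives p_31 = False.
(¬p_41) alone gives p_41 = False.
Suppose p_22 = True.
(¬p_12) alone gives p_12 = False.
(¬p_32) alone gives p_32 = False.
(p_33) alone gives p_33 = True.
(¬p_42) alone gives p_42 = False.
(p_43) alone gives p_43 = True.
That conflicts with the unit clause (¬p_43).
Undo p_22 and try p_22 = False.
(p_23) alone gives p_23 = True.
(¬p_13) alone gives p_13 = False.
(¬p_33) alone gives p_33 = False.
(p_32) alone gives p_32 = True.
(¬p_12) alone gives p_12 = False.
(¬p_42) alone gives p_42 = False.
(p_43) alone gives p_43 = True.
That conflicts with the unit clause (¬p_43).
Both values of p_22 lead to a conflict.
Both values of p_11 lead to a conflict.
No assignment satisfies every clause.

Unsatisfiable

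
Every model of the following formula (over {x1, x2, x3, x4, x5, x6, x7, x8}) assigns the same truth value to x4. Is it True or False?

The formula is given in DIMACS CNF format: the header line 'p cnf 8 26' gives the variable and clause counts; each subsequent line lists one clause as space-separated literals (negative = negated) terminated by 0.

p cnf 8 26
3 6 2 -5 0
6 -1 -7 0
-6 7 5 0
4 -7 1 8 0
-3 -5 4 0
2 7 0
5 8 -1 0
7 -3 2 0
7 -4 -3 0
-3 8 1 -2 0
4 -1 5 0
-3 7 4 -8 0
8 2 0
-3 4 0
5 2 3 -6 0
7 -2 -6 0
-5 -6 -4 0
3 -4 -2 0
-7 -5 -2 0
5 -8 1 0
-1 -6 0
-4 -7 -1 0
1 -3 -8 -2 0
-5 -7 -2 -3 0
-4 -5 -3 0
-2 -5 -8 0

False

Suppose x4 = True.
Case x2 = True:
From the singleton clause (x3), x3 = True.
From the singleton clause (x7), x7 = True.
From the singleton clause (¬x5), x5 = False.
From the singleton clause (¬x1), x1 = False.
From the singleton clause (x8), x8 = True.
That conflicts with the unit clause (¬x8).
So x2 must be the other value — set x2 = False.
From the singleton clause (x7), x7 = True.
From the singleton clause (x8), x8 = True.
From the singleton clause (¬x1), x1 = False.
From the singleton clause (x5), x5 = True.
From the singleton clause (¬x6), x6 = False.
From the singleton clause (x3), x3 = True.
That conflicts with the unit clause (¬x3).
Neither x2 = True nor x2 = False works.
So every satisfying assignment has x4 = False.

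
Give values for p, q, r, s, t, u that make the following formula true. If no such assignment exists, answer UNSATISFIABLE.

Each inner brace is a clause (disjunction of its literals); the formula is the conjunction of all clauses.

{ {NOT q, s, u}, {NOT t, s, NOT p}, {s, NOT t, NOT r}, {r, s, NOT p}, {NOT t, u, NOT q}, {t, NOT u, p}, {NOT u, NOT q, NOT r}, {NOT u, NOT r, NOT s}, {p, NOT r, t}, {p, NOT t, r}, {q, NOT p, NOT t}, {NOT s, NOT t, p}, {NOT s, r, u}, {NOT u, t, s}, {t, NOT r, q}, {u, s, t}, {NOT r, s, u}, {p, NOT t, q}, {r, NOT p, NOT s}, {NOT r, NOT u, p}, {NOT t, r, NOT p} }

Branch on q: set q = true.
Branch on s: set s = true.
Branch on t: set t = false.
Branch on u: set u = false.
Unit clause (r) forces r = true.
Unit clause (p) forces p = true.
This assignment satisfies each clause.

p ↦ true,  q ↦ true,  r ↦ true,  s ↦ true,  t ↦ false,  u ↦ false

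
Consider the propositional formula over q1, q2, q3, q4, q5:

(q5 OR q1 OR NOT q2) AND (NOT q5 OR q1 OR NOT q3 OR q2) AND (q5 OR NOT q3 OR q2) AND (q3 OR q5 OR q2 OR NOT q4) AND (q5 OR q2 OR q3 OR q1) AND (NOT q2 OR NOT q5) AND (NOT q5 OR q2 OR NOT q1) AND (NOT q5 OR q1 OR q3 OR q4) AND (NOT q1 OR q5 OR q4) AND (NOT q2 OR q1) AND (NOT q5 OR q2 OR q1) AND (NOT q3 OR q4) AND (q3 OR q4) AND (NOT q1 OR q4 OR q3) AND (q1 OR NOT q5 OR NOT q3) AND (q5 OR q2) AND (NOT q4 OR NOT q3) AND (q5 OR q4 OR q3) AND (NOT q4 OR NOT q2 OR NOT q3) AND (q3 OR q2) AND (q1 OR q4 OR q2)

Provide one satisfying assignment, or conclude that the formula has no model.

q1=true, q2=true, q3=false, q4=true, q5=false

Case q2 = true:
From the singleton clause (NOT q5), q5 = false.
From the singleton clause (q1), q1 = true.
From the singleton clause (q4), q4 = true.
From the singleton clause (NOT q3), q3 = false.
All clauses are satisfied.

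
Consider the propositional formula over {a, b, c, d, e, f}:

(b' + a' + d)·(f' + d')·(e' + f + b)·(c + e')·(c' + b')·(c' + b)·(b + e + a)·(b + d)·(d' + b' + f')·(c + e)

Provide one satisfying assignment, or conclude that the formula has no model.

UNSATISFIABLE

Try f = 0.
Try e = 0.
Unit clause (c) forces c = 1.
Unit clause (b') forces b = 0.
Now (b) is unsatisfied and unit — conflict.
Undo e and try e = 1.
Unit clause (b) forces b = 1.
Unit clause (c) forces c = 1.
Now (c') is unsatisfied and unit — conflict.
Neither e = 1 nor e = 0 works.
Undo f and try f = 1.
Unit clause (d') forces d = 0.
Unit clause (b) forces b = 1.
Unit clause (a') forces a = 0.
Unit clause (c') forces c = 0.
Unit clause (e') forces e = 0.
Now (e) is unsatisfied and unit — conflict.
Neither f = 1 nor f = 0 works.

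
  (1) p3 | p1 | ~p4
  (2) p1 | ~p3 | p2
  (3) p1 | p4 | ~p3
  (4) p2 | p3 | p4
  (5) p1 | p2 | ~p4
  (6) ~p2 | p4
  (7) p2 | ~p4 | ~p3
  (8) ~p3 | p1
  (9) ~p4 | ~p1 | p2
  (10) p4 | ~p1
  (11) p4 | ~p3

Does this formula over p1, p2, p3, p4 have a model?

Yes

Case p2 = 1:
From the singleton clause (p4), p4 = 1.
Case p3 = 0:
From the singleton clause (p1), p1 = 1.
This assignment satisfies each clause.
A satisfying assignment: p1: 1; p2: 1; p3: 0; p4: 1.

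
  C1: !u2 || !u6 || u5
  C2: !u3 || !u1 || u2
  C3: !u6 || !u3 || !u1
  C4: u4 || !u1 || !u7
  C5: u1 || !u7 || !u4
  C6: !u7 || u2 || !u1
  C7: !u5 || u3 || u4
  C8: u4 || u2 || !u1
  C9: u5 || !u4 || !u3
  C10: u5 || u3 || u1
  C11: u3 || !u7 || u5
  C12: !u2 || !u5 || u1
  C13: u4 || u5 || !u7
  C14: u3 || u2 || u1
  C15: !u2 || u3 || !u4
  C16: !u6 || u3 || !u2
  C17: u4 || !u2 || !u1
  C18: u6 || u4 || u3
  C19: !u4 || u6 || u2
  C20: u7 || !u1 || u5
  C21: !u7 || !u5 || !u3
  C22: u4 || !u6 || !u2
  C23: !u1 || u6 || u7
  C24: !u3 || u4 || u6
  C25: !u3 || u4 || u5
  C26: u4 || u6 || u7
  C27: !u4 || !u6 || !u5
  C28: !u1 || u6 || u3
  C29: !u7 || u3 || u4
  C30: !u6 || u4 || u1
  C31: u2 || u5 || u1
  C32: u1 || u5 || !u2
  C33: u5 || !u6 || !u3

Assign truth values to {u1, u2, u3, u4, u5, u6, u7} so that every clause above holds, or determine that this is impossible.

Branch on u2: set u2 = false.
Branch on u3: set u3 = false.
The clause (u1) is unit, so u1 = true.
The clause (!u7) is unit, so u7 = false.
The clause (u4) is unit, so u4 = true.
The clause (u6) is unit, so u6 = true.
The clause (u5) is unit, so u5 = true.
That conflicts with the unit clause (!u5).
So u3 must be the other value — set u3 = true.
The clause (!u1) is unit, so u1 = false.
The clause (u5) is unit, so u5 = true.
The clause (!u7) is unit, so u7 = false.
Branch on u4: set u4 = false.
The clause (u6) is unit, so u6 = true.
That conflicts with the unit clause (!u6).
So u4 must be the other value — set u4 = true.
The clause (u6) is unit, so u6 = true.
That conflicts with the unit clause (!u6).
Neither u4 = true nor u4 = false works.
Neither u3 = true nor u3 = false works.
So u2 must be the other value — set u2 = true.
Branch on u6: set u6 = false.
Branch on u5: set u5 = false.
The clause (u1) is unit, so u1 = true.
The clause (u4) is unit, so u4 = true.
The clause (!u3) is unit, so u3 = false.
That conflicts with the unit clause (u3).
So u5 must be the other value — set u5 = true.
The clause (u1) is unit, so u1 = true.
The clause (u4) is unit, so u4 = true.
The clause (u3) is unit, so u3 = true.
The clause (!u7) is unit, so u7 = false.
That conflicts with the unit clause (u7).
Neither u5 = true nor u5 = false works.
So u6 must be the other value — set u6 = true.
The clause (u5) is unit, so u5 = true.
The clause (u1) is unit, so u1 = true.
The clause (!u3) is unit, so u3 = false.
That conflicts with the unit clause (u3).
Neither u6 = true nor u6 = false works.
Neither u2 = true nor u2 = false works.

UNSATISFIABLE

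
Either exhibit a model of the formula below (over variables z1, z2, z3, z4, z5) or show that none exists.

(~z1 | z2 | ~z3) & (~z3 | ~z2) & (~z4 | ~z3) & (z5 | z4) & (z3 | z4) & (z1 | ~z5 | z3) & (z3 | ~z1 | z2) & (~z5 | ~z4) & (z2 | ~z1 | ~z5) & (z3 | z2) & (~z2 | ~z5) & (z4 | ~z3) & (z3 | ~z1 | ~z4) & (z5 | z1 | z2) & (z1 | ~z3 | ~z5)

z1: 0, z2: 1, z3: 0, z4: 1, z5: 0

Branch on z3: set z3 = 0.
The clause (z4) is unit, so z4 = 1.
The clause (~z5) is unit, so z5 = 0.
The clause (z2) is unit, so z2 = 1.
The clause (~z1) is unit, so z1 = 0.
This assignment satisfies each clause.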